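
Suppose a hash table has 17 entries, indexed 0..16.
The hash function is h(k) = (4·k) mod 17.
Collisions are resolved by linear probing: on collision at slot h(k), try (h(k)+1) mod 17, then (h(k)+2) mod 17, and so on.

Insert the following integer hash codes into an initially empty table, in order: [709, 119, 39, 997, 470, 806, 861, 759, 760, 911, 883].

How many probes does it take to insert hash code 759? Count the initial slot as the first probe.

Insert 709: h=14, slot 14 empty => index 14.
Insert 119: h=0, slot 0 empty => index 0.
Insert 39: h=3, slot 3 empty => index 3.
Insert 997: h=10, slot 10 empty => index 10.
Insert 470: h=10, slot 10 occupied => index 11.
Insert 806: h=11, slot 11 occupied => index 12.
Insert 861: h=10, slots 10,11,12 occupied => index 13.
Insert 759: h=10, slots 10,11,12,13,14 occupied => index 15.
Insert 760: h=14, slots 14,15 occupied => index 16.
Insert 911: h=6, slot 6 empty => index 6.
Insert 883: h=13, slots 13,14,15,16,0 occupied => index 1.
Table: [119, 883, _, 39, _, _, 911, _, _, _, 997, 470, 806, 861, 709, 759, 760]

6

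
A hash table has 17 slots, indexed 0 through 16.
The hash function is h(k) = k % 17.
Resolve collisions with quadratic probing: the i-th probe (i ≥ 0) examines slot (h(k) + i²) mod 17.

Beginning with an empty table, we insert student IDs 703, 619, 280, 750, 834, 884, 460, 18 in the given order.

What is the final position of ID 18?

10

703: h=6 → slot 6
619: h=7 → slot 7
280: h=8 → slot 8
750: h=2 → slot 2
834: h=1 → slot 1
884: h=0 → slot 0
460: h=1, probe 1,2,5 → slot 5
18: h=1, probe 1,2,5,10 → slot 10
Table: [884, 834, 750, ., ., 460, 703, 619, 280, ., 18, ., ., ., ., ., .]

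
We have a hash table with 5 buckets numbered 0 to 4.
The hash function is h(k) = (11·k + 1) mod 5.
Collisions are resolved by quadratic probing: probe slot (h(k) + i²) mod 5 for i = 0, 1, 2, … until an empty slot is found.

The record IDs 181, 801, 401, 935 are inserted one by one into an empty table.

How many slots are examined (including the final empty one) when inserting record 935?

3

181 hashes to 2; slot 2 is free -> place at 2.
801 hashes to 2; 2 taken -> place at 3.
401 hashes to 2; 2,3 taken -> place at 1.
935 hashes to 1; 1,2 taken -> place at 0.
Table: [935, 401, 181, 801, _]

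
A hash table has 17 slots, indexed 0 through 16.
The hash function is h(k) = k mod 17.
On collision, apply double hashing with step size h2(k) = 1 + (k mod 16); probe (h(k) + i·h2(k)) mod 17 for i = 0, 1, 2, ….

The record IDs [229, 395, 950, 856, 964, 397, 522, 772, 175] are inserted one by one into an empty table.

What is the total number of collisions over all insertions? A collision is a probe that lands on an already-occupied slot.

3

229 hashes to 8; slot 8 is free -> place at 8.
395 hashes to 4; slot 4 is free -> place at 4.
950 hashes to 15; slot 15 is free -> place at 15.
856 hashes to 6; slot 6 is free -> place at 6.
964 hashes to 12; slot 12 is free -> place at 12.
397 hashes to 6, h2=14; 6 taken -> place at 3.
522 hashes to 12, h2=11; 12,6 taken -> place at 0.
772 hashes to 7; slot 7 is free -> place at 7.
175 hashes to 5; slot 5 is free -> place at 5.
Table: [522, ∅, ∅, 397, 395, 175, 856, 772, 229, ∅, ∅, ∅, 964, ∅, ∅, 950, ∅]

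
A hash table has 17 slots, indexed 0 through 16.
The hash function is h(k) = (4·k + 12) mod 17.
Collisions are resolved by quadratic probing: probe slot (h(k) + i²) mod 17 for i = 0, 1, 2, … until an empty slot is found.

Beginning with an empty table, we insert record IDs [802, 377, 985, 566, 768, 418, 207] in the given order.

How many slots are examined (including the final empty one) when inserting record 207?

Insert 802: h=7, slot 7 empty => index 7.
Insert 377: h=7, slot 7 occupied => index 8.
Insert 985: h=8, slot 8 occupied => index 9.
Insert 566: h=15, slot 15 empty => index 15.
Insert 768: h=7, slots 7,8 occupied => index 11.
Insert 418: h=1, slot 1 empty => index 1.
Insert 207: h=7, slots 7,8,11 occupied => index 16.
Table: [∅, 418, ∅, ∅, ∅, ∅, ∅, 802, 377, 985, ∅, 768, ∅, ∅, ∅, 566, 207]

4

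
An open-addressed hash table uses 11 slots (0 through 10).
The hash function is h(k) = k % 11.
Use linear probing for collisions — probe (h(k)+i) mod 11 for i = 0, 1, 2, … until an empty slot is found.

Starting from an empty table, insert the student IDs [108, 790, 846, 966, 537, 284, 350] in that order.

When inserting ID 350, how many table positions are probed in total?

108 hashes to 9; slot 9 is free -> place at 9.
790 hashes to 9; 9 taken -> place at 10.
846 hashes to 10; 10 taken -> place at 0.
966 hashes to 9; 9,10,0 taken -> place at 1.
537 hashes to 9; 9,10,0,1 taken -> place at 2.
284 hashes to 9; 9,10,0,1,2 taken -> place at 3.
350 hashes to 9; 9,10,0,1,2,3 taken -> place at 4.
Table: [846, 966, 537, 284, 350, ∅, ∅, ∅, ∅, 108, 790]

7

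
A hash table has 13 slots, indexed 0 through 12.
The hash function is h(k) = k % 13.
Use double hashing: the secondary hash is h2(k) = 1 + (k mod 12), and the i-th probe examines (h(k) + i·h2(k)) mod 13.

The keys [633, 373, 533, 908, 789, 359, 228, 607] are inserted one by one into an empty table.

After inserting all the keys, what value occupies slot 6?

789

633: h=9 => slot 9
373: h=9, h2=2, probe 9,11 => slot 11
533: h=0 => slot 0
908: h=11, h2=9, probe 11,7 => slot 7
789: h=9, h2=10, probe 9,6 => slot 6
359: h=8 => slot 8
228: h=7, h2=1, probe 7,8,9,10 => slot 10
607: h=9, h2=8, probe 9,4 => slot 4
Table: [533, ., ., ., 607, ., 789, 908, 359, 633, 228, 373, .]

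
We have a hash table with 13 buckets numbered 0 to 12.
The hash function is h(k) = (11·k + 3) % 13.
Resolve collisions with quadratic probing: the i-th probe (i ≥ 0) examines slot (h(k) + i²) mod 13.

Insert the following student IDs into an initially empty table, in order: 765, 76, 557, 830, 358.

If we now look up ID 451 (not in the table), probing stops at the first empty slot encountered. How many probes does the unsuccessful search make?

2

765 hashes to 7; slot 7 is free => place at 7.
76 hashes to 7; 7 taken => place at 8.
557 hashes to 7; 7,8 taken => place at 11.
830 hashes to 7; 7,8,11 taken => place at 3.
358 hashes to 2; slot 2 is free => place at 2.
Table: [-, -, 358, 830, -, -, -, 765, 76, -, -, 557, -]
Lookup 451: h=11, probe 11,12 → slot 12 empty, not found.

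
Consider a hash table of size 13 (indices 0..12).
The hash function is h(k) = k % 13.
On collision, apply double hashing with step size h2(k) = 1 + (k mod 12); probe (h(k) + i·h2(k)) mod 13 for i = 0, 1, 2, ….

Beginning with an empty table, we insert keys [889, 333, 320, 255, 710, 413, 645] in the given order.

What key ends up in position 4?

Insert 889: h=5, slot 5 empty → index 5.
Insert 333: h=8, slot 8 empty → index 8.
Insert 320: h=8, h2=9, slot 8 occupied → index 4.
Insert 255: h=8, h2=4, slot 8 occupied → index 12.
Insert 710: h=8, h2=3, slot 8 occupied → index 11.
Insert 413: h=10, slot 10 empty → index 10.
Insert 645: h=8, h2=10, slots 8,5 occupied → index 2.
Table: [∅, ∅, 645, ∅, 320, 889, ∅, ∅, 333, ∅, 413, 710, 255]

320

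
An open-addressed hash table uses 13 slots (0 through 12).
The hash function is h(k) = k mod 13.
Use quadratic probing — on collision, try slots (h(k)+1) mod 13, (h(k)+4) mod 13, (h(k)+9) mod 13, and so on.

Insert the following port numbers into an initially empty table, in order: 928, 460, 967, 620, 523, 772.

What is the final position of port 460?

Insert 928: h=5, slot 5 empty → index 5.
Insert 460: h=5, slot 5 occupied → index 6.
Insert 967: h=5, slots 5,6 occupied → index 9.
Insert 620: h=9, slot 9 occupied → index 10.
Insert 523: h=3, slot 3 empty → index 3.
Insert 772: h=5, slots 5,6,9 occupied → index 1.
Table: [∅, 772, ∅, 523, ∅, 928, 460, ∅, ∅, 967, 620, ∅, ∅]

6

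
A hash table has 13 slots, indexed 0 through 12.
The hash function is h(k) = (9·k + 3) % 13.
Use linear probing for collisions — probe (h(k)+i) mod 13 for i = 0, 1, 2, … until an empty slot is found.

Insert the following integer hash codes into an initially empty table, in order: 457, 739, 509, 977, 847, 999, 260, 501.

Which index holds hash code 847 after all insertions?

12

457: h=8 => slot 8
739: h=11 => slot 11
509: h=8, probe 8,9 => slot 9
977: h=8, probe 8,9,10 => slot 10
847: h=8, probe 8,9,10,11,12 => slot 12
999: h=11, probe 11,12,0 => slot 0
260: h=3 => slot 3
501: h=1 => slot 1
Table: [999, 501, -, 260, -, -, -, -, 457, 509, 977, 739, 847]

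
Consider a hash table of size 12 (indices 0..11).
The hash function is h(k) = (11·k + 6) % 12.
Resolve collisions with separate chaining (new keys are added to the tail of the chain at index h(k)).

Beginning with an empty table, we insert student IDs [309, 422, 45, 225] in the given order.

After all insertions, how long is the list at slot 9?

3

309 -> bucket 9
422 -> bucket 4
45 -> bucket 9 (collision)
225 -> bucket 9 (collision)
Final buckets:
0: -
1: -
2: -
3: -
4: 422
5: -
6: -
7: -
8: -
9: 309 -> 45 -> 225
10: -
11: -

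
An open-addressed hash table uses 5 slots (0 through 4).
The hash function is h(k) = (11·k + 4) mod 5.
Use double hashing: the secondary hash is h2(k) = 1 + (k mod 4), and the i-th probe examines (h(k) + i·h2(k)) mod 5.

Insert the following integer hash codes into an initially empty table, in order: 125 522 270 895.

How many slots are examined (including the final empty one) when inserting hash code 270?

2

125: h=4 => slot 4
522: h=1 => slot 1
270: h=4, h2=3, probe 4,2 => slot 2
895: h=4, h2=4, probe 4,3 => slot 3
Table: [∅, 522, 270, 895, 125]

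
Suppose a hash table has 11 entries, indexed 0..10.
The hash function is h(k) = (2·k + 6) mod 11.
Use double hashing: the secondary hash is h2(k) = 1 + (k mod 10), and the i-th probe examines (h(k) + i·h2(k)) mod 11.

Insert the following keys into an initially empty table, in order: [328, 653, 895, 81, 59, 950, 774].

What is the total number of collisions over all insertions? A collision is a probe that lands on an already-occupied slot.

6

328: h=2 -> slot 2
653: h=3 -> slot 3
895: h=3, h2=6, probe 3,9 -> slot 9
81: h=3, h2=2, probe 3,5 -> slot 5
59: h=3, h2=10, probe 3,2,1 -> slot 1
950: h=3, h2=1, probe 3,4 -> slot 4
774: h=3, h2=5, probe 3,8 -> slot 8
Table: [-, 59, 328, 653, 950, 81, -, -, 774, 895, -]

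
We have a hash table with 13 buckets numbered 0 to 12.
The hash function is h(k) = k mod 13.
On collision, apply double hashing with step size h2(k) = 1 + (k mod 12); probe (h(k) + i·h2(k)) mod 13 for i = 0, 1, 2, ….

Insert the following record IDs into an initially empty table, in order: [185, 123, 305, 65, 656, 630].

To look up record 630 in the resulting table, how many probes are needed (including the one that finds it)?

3

185: h=3 => slot 3
123: h=6 => slot 6
305: h=6, h2=6, probe 6,12 => slot 12
65: h=0 => slot 0
656: h=6, h2=9, probe 6,2 => slot 2
630: h=6, h2=7, probe 6,0,7 => slot 7
Table: [65, _, 656, 185, _, _, 123, 630, _, _, _, _, 305]
Lookup 630: h=6, h2=7, probe 6,0,7 → found at 7.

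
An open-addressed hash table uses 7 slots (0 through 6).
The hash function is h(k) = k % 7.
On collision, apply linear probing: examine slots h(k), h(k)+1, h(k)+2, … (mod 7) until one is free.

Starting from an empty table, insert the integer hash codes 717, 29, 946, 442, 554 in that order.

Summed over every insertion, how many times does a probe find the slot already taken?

Insert 717: h=3, slot 3 empty => index 3.
Insert 29: h=1, slot 1 empty => index 1.
Insert 946: h=1, slot 1 occupied => index 2.
Insert 442: h=1, slots 1,2,3 occupied => index 4.
Insert 554: h=1, slots 1,2,3,4 occupied => index 5.
Table: [—, 29, 946, 717, 442, 554, —]

8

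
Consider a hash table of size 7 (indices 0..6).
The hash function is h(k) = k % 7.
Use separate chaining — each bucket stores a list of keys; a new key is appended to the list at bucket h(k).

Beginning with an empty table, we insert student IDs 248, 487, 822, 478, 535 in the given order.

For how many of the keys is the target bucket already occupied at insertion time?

248 -> bucket 3
487 -> bucket 4
822 -> bucket 3 (collision)
478 -> bucket 2
535 -> bucket 3 (collision)
Final buckets:
0: —
1: —
2: 478
3: 248 -> 822 -> 535
4: 487
5: —
6: —

2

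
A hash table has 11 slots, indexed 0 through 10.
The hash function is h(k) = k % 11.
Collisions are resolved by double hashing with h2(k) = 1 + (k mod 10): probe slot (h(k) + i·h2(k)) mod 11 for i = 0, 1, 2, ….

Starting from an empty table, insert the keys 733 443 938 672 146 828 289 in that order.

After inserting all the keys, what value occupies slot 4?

672

733 hashes to 7; slot 7 is free => place at 7.
443 hashes to 3; slot 3 is free => place at 3.
938 hashes to 3, h2=9; 3 taken => place at 1.
672 hashes to 1, h2=3; 1 taken => place at 4.
146 hashes to 3, h2=7; 3 taken => place at 10.
828 hashes to 3, h2=9; 3,1,10 taken => place at 8.
289 hashes to 3, h2=10; 3 taken => place at 2.
Table: [—, 938, 289, 443, 672, —, —, 733, 828, —, 146]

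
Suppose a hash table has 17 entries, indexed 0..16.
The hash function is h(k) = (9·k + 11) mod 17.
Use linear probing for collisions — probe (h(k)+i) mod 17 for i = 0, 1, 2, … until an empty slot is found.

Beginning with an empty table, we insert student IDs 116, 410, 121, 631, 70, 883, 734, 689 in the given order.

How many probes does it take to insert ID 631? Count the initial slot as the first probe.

3

116: h=1 → slot 1
410: h=12 → slot 12
121: h=12, probe 12,13 → slot 13
631: h=12, probe 12,13,14 → slot 14
70: h=12, probe 12,13,14,15 → slot 15
883: h=2 → slot 2
734: h=4 → slot 4
689: h=7 → slot 7
Table: [., 116, 883, ., 734, ., ., 689, ., ., ., ., 410, 121, 631, 70, .]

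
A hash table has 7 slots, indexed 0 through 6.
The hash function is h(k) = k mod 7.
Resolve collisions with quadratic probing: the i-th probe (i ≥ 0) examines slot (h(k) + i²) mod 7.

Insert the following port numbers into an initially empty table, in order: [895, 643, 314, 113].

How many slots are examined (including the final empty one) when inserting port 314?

3

895 hashes to 6; slot 6 is free -> place at 6.
643 hashes to 6; 6 taken -> place at 0.
314 hashes to 6; 6,0 taken -> place at 3.
113 hashes to 1; slot 1 is free -> place at 1.
Table: [643, 113, _, 314, _, _, 895]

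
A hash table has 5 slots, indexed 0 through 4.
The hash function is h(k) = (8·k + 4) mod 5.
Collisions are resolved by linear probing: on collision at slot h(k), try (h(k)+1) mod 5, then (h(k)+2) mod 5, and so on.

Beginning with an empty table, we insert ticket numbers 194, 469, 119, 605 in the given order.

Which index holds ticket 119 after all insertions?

194 hashes to 1; slot 1 is free → place at 1.
469 hashes to 1; 1 taken → place at 2.
119 hashes to 1; 1,2 taken → place at 3.
605 hashes to 4; slot 4 is free → place at 4.
Table: [., 194, 469, 119, 605]

3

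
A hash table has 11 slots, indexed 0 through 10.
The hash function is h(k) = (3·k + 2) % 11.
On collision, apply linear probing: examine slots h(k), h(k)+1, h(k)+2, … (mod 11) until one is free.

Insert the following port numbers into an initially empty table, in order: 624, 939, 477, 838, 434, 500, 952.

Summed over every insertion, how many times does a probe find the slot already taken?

3

Insert 624: h=4, slot 4 empty → index 4.
Insert 939: h=3, slot 3 empty → index 3.
Insert 477: h=3, slots 3,4 occupied → index 5.
Insert 838: h=8, slot 8 empty → index 8.
Insert 434: h=6, slot 6 empty → index 6.
Insert 500: h=6, slot 6 occupied → index 7.
Insert 952: h=9, slot 9 empty → index 9.
Table: [-, -, -, 939, 624, 477, 434, 500, 838, 952, -]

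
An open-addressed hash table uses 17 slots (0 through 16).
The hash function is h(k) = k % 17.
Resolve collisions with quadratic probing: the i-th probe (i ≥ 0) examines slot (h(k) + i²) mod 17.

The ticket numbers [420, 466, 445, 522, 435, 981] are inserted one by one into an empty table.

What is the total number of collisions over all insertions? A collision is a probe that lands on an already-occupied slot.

3

420: h=12 → slot 12
466: h=7 → slot 7
445: h=3 → slot 3
522: h=12, probe 12,13 → slot 13
435: h=10 → slot 10
981: h=12, probe 12,13,16 → slot 16
Table: [., ., ., 445, ., ., ., 466, ., ., 435, ., 420, 522, ., ., 981]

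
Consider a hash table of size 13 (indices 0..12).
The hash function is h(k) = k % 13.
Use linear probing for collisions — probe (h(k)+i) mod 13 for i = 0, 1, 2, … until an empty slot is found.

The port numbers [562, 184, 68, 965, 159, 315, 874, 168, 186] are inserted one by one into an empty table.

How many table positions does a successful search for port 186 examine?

6

562: h=3 => slot 3
184: h=2 => slot 2
68: h=3, probe 3,4 => slot 4
965: h=3, probe 3,4,5 => slot 5
159: h=3, probe 3,4,5,6 => slot 6
315: h=3, probe 3,4,5,6,7 => slot 7
874: h=3, probe 3,4,5,6,7,8 => slot 8
168: h=12 => slot 12
186: h=4, probe 4,5,6,7,8,9 => slot 9
Table: [., ., 184, 562, 68, 965, 159, 315, 874, 186, ., ., 168]
Lookup 186: h=4, probe 4,5,6,7,8,9 → found at 9.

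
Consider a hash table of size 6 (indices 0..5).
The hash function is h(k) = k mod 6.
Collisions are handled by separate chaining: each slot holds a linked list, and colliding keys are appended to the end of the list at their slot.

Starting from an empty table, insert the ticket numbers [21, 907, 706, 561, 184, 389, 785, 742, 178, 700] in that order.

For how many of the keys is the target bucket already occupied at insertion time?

21 -> bucket 3
907 -> bucket 1
706 -> bucket 4
561 -> bucket 3 (collision)
184 -> bucket 4 (collision)
389 -> bucket 5
785 -> bucket 5 (collision)
742 -> bucket 4 (collision)
178 -> bucket 4 (collision)
700 -> bucket 4 (collision)
Final buckets:
0: —
1: 907
2: —
3: 21 -> 561
4: 706 -> 184 -> 742 -> 178 -> 700
5: 389 -> 785

6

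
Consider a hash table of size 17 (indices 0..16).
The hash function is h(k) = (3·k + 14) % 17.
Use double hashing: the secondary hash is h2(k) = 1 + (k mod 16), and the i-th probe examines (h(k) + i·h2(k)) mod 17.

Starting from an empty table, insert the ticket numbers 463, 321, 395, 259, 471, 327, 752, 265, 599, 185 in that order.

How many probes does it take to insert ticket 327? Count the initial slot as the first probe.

2

Insert 463: h=9, slot 9 empty -> index 9.
Insert 321: h=8, slot 8 empty -> index 8.
Insert 395: h=9, h2=12, slot 9 occupied -> index 4.
Insert 259: h=9, h2=4, slot 9 occupied -> index 13.
Insert 471: h=16, slot 16 empty -> index 16.
Insert 327: h=9, h2=8, slot 9 occupied -> index 0.
Insert 752: h=9, h2=1, slot 9 occupied -> index 10.
Insert 265: h=10, h2=10, slot 10 occupied -> index 3.
Insert 599: h=9, h2=8, slots 9,0,8,16 occupied -> index 7.
Insert 185: h=8, h2=10, slot 8 occupied -> index 1.
Table: [327, 185, _, 265, 395, _, _, 599, 321, 463, 752, _, _, 259, _, _, 471]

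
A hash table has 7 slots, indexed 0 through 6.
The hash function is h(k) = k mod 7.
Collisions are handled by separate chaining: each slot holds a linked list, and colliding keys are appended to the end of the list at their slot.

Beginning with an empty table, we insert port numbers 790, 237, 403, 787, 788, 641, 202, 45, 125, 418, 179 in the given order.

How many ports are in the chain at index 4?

4

Insert 790: h=6, bucket 6 empty -> new chain.
Insert 237: h=6, bucket 6 nonempty -> append to chain.
Insert 403: h=4, bucket 4 empty -> new chain.
Insert 787: h=3, bucket 3 empty -> new chain.
Insert 788: h=4, bucket 4 nonempty -> append to chain.
Insert 641: h=4, bucket 4 nonempty -> append to chain.
Insert 202: h=6, bucket 6 nonempty -> append to chain.
Insert 45: h=3, bucket 3 nonempty -> append to chain.
Insert 125: h=6, bucket 6 nonempty -> append to chain.
Insert 418: h=5, bucket 5 empty -> new chain.
Insert 179: h=4, bucket 4 nonempty -> append to chain.
Final buckets:
0: -
1: -
2: -
3: 787 -> 45
4: 403 -> 788 -> 641 -> 179
5: 418
6: 790 -> 237 -> 202 -> 125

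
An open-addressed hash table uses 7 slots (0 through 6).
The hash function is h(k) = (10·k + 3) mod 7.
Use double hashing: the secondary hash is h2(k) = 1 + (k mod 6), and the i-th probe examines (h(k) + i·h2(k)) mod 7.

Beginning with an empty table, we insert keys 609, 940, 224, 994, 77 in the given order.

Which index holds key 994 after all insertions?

609: h=3 => slot 3
940: h=2 => slot 2
224: h=3, h2=3, probe 3,6 => slot 6
994: h=3, h2=5, probe 3,1 => slot 1
77: h=3, h2=6, probe 3,2,1,0 => slot 0
Table: [77, 994, 940, 609, _, _, 224]

1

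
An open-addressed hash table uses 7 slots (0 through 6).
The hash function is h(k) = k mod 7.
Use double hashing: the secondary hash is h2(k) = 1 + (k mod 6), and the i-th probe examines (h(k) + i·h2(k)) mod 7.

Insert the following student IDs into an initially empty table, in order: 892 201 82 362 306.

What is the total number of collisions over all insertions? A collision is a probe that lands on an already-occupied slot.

892 hashes to 3; slot 3 is free → place at 3.
201 hashes to 5; slot 5 is free → place at 5.
82 hashes to 5, h2=5; 5,3 taken → place at 1.
362 hashes to 5, h2=3; 5,1 taken → place at 4.
306 hashes to 5, h2=1; 5 taken → place at 6.
Table: [., 82, ., 892, 362, 201, 306]

5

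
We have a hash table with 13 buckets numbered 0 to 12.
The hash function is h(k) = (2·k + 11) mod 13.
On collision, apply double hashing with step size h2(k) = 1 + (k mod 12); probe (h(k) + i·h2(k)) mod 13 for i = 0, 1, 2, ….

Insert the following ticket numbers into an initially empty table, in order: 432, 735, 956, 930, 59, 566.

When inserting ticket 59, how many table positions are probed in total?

2

Insert 432: h=4, slot 4 empty -> index 4.
Insert 735: h=12, slot 12 empty -> index 12.
Insert 956: h=12, h2=9, slot 12 occupied -> index 8.
Insert 930: h=12, h2=7, slot 12 occupied -> index 6.
Insert 59: h=12, h2=12, slot 12 occupied -> index 11.
Insert 566: h=12, h2=3, slot 12 occupied -> index 2.
Table: [_, _, 566, _, 432, _, 930, _, 956, _, _, 59, 735]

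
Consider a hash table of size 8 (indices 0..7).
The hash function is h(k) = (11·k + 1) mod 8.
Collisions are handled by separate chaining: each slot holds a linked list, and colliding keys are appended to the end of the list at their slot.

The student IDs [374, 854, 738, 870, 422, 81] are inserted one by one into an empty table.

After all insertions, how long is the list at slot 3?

Insert 374: h=3, bucket 3 empty -> new chain.
Insert 854: h=3, bucket 3 nonempty -> append to chain.
Insert 738: h=7, bucket 7 empty -> new chain.
Insert 870: h=3, bucket 3 nonempty -> append to chain.
Insert 422: h=3, bucket 3 nonempty -> append to chain.
Insert 81: h=4, bucket 4 empty -> new chain.
Final buckets:
0: .
1: .
2: .
3: 374 -> 854 -> 870 -> 422
4: 81
5: .
6: .
7: 738

4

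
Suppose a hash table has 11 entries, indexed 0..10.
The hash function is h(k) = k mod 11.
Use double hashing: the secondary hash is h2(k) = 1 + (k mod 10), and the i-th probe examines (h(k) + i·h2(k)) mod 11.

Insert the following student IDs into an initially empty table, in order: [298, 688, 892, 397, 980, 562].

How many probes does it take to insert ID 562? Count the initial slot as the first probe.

3

298 hashes to 1; slot 1 is free -> place at 1.
688 hashes to 6; slot 6 is free -> place at 6.
892 hashes to 1, h2=3; 1 taken -> place at 4.
397 hashes to 1, h2=8; 1 taken -> place at 9.
980 hashes to 1, h2=1; 1 taken -> place at 2.
562 hashes to 1, h2=3; 1,4 taken -> place at 7.
Table: [—, 298, 980, —, 892, —, 688, 562, —, 397, —]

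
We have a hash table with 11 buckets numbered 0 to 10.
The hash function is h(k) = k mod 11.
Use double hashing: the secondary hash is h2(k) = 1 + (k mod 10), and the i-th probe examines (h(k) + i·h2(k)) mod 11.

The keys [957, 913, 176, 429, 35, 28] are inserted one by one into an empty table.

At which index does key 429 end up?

957 hashes to 0; slot 0 is free -> place at 0.
913 hashes to 0, h2=4; 0 taken -> place at 4.
176 hashes to 0, h2=7; 0 taken -> place at 7.
429 hashes to 0, h2=10; 0 taken -> place at 10.
35 hashes to 2; slot 2 is free -> place at 2.
28 hashes to 6; slot 6 is free -> place at 6.
Table: [957, ., 35, ., 913, ., 28, 176, ., ., 429]

10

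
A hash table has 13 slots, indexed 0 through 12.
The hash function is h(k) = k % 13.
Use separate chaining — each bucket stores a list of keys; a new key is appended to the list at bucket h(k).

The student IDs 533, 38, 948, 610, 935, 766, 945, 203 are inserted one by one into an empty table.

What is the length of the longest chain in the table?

533 → bucket 0
38 → bucket 12
948 → bucket 12 (collision)
610 → bucket 12 (collision)
935 → bucket 12 (collision)
766 → bucket 12 (collision)
945 → bucket 9
203 → bucket 8
Final buckets:
0: 533
1: _
2: _
3: _
4: _
5: _
6: _
7: _
8: 203
9: 945
10: _
11: _
12: 38 -> 948 -> 610 -> 935 -> 766

5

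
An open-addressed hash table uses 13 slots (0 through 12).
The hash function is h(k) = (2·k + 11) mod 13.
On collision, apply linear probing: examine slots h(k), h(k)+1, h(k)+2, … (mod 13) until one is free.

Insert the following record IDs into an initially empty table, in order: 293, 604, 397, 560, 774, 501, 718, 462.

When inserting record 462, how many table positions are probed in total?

293 hashes to 12; slot 12 is free -> place at 12.
604 hashes to 10; slot 10 is free -> place at 10.
397 hashes to 12; 12 taken -> place at 0.
560 hashes to 0; 0 taken -> place at 1.
774 hashes to 12; 12,0,1 taken -> place at 2.
501 hashes to 12; 12,0,1,2 taken -> place at 3.
718 hashes to 4; slot 4 is free -> place at 4.
462 hashes to 12; 12,0,1,2,3,4 taken -> place at 5.
Table: [397, 560, 774, 501, 718, 462, ∅, ∅, ∅, ∅, 604, ∅, 293]

7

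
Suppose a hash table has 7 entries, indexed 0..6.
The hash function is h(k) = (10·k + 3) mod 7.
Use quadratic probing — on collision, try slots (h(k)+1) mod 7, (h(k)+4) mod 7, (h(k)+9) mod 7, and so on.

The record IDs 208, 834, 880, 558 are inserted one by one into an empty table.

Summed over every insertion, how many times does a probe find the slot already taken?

3

Insert 208: h=4, slot 4 empty => index 4.
Insert 834: h=6, slot 6 empty => index 6.
Insert 880: h=4, slot 4 occupied => index 5.
Insert 558: h=4, slots 4,5 occupied => index 1.
Table: [—, 558, —, —, 208, 880, 834]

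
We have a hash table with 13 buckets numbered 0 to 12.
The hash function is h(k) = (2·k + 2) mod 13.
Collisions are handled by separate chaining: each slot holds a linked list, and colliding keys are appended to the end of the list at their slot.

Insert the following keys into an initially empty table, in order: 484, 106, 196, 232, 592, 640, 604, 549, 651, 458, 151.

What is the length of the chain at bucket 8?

Insert 484: h=8, bucket 8 empty -> new chain.
Insert 106: h=6, bucket 6 empty -> new chain.
Insert 196: h=4, bucket 4 empty -> new chain.
Insert 232: h=11, bucket 11 empty -> new chain.
Insert 592: h=3, bucket 3 empty -> new chain.
Insert 640: h=8, bucket 8 nonempty -> append to chain.
Insert 604: h=1, bucket 1 empty -> new chain.
Insert 549: h=8, bucket 8 nonempty -> append to chain.
Insert 651: h=4, bucket 4 nonempty -> append to chain.
Insert 458: h=8, bucket 8 nonempty -> append to chain.
Insert 151: h=5, bucket 5 empty -> new chain.
Final buckets:
0: ∅
1: 604
2: ∅
3: 592
4: 196 -> 651
5: 151
6: 106
7: ∅
8: 484 -> 640 -> 549 -> 458
9: ∅
10: ∅
11: 232
12: ∅

4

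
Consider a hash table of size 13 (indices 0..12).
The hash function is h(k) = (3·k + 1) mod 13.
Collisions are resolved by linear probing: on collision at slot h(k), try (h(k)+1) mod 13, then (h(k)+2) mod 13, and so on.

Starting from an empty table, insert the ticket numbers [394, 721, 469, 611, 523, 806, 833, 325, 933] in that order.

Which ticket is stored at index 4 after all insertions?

469

394: h=0 => slot 0
721: h=6 => slot 6
469: h=4 => slot 4
611: h=1 => slot 1
523: h=10 => slot 10
806: h=1, probe 1,2 => slot 2
833: h=4, probe 4,5 => slot 5
325: h=1, probe 1,2,3 => slot 3
933: h=5, probe 5,6,7 => slot 7
Table: [394, 611, 806, 325, 469, 833, 721, 933, -, -, 523, -, -]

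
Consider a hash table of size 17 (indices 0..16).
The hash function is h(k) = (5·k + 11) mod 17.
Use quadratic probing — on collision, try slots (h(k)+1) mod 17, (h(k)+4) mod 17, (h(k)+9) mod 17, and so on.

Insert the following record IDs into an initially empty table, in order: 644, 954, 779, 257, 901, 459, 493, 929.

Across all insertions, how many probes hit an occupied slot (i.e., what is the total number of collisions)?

5

644: h=1 => slot 1
954: h=4 => slot 4
779: h=13 => slot 13
257: h=4, probe 4,5 => slot 5
901: h=11 => slot 11
459: h=11, probe 11,12 => slot 12
493: h=11, probe 11,12,15 => slot 15
929: h=15, probe 15,16 => slot 16
Table: [—, 644, —, —, 954, 257, —, —, —, —, —, 901, 459, 779, —, 493, 929]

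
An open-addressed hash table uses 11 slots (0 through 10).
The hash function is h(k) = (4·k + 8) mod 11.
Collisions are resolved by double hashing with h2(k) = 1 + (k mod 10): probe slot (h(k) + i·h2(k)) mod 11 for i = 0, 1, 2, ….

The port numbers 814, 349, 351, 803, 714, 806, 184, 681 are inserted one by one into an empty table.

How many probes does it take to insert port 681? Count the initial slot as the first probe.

814: h=8 => slot 8
349: h=7 => slot 7
351: h=4 => slot 4
803: h=8, h2=4, probe 8,1 => slot 1
714: h=4, h2=5, probe 4,9 => slot 9
806: h=9, h2=7, probe 9,5 => slot 5
184: h=7, h2=5, probe 7,1,6 => slot 6
681: h=4, h2=2, probe 4,6,8,10 => slot 10
Table: [—, 803, —, —, 351, 806, 184, 349, 814, 714, 681]

4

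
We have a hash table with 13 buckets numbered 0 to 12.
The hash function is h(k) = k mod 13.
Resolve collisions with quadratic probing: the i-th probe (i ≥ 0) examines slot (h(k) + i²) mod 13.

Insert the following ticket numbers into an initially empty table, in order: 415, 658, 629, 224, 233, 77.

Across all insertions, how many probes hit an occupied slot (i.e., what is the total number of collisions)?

5

415 hashes to 12; slot 12 is free → place at 12.
658 hashes to 8; slot 8 is free → place at 8.
629 hashes to 5; slot 5 is free → place at 5.
224 hashes to 3; slot 3 is free → place at 3.
233 hashes to 12; 12 taken → place at 0.
77 hashes to 12; 12,0,3,8 taken → place at 2.
Table: [233, ., 77, 224, ., 629, ., ., 658, ., ., ., 415]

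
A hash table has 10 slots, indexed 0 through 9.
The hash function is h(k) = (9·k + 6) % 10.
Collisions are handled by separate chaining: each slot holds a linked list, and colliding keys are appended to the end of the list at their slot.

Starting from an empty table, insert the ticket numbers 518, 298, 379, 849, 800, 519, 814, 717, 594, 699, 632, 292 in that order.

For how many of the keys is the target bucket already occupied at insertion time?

Insert 518: h=8, bucket 8 empty → new chain.
Insert 298: h=8, bucket 8 nonempty → append to chain.
Insert 379: h=7, bucket 7 empty → new chain.
Insert 849: h=7, bucket 7 nonempty → append to chain.
Insert 800: h=6, bucket 6 empty → new chain.
Insert 519: h=7, bucket 7 nonempty → append to chain.
Insert 814: h=2, bucket 2 empty → new chain.
Insert 717: h=9, bucket 9 empty → new chain.
Insert 594: h=2, bucket 2 nonempty → append to chain.
Insert 699: h=7, bucket 7 nonempty → append to chain.
Insert 632: h=4, bucket 4 empty → new chain.
Insert 292: h=4, bucket 4 nonempty → append to chain.
Final buckets:
0: .
1: .
2: 814 -> 594
3: .
4: 632 -> 292
5: .
6: 800
7: 379 -> 849 -> 519 -> 699
8: 518 -> 298
9: 717

6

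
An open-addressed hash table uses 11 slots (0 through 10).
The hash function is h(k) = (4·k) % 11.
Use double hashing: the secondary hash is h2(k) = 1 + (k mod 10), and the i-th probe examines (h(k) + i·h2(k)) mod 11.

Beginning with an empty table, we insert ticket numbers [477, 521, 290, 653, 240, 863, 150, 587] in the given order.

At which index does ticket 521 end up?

7

Insert 477: h=5, slot 5 empty -> index 5.
Insert 521: h=5, h2=2, slot 5 occupied -> index 7.
Insert 290: h=5, h2=1, slot 5 occupied -> index 6.
Insert 653: h=5, h2=4, slot 5 occupied -> index 9.
Insert 240: h=3, slot 3 empty -> index 3.
Insert 863: h=9, h2=4, slot 9 occupied -> index 2.
Insert 150: h=6, h2=1, slots 6,7 occupied -> index 8.
Insert 587: h=5, h2=8, slots 5,2 occupied -> index 10.
Table: [_, _, 863, 240, _, 477, 290, 521, 150, 653, 587]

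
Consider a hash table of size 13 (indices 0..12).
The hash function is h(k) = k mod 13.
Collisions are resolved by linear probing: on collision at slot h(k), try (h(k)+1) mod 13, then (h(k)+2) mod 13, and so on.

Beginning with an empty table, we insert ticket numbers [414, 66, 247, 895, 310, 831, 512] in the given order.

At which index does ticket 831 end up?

3

Insert 414: h=11, slot 11 empty → index 11.
Insert 66: h=1, slot 1 empty → index 1.
Insert 247: h=0, slot 0 empty → index 0.
Insert 895: h=11, slot 11 occupied → index 12.
Insert 310: h=11, slots 11,12,0,1 occupied → index 2.
Insert 831: h=12, slots 12,0,1,2 occupied → index 3.
Insert 512: h=5, slot 5 empty → index 5.
Table: [247, 66, 310, 831, _, 512, _, _, _, _, _, 414, 895]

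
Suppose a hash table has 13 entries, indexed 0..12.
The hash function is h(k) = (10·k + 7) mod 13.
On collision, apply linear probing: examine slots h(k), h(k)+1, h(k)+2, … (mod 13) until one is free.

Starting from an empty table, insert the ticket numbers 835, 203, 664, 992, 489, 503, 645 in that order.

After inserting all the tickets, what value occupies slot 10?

Insert 835: h=11, slot 11 empty => index 11.
Insert 203: h=9, slot 9 empty => index 9.
Insert 664: h=4, slot 4 empty => index 4.
Insert 992: h=8, slot 8 empty => index 8.
Insert 489: h=9, slot 9 occupied => index 10.
Insert 503: h=6, slot 6 empty => index 6.
Insert 645: h=9, slots 9,10,11 occupied => index 12.
Table: [., ., ., ., 664, ., 503, ., 992, 203, 489, 835, 645]

489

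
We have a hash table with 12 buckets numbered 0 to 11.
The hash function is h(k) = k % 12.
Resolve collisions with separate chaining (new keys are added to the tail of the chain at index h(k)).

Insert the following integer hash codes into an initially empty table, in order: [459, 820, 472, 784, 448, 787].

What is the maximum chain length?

4

459 → bucket 3
820 → bucket 4
472 → bucket 4 (collision)
784 → bucket 4 (collision)
448 → bucket 4 (collision)
787 → bucket 7
Final buckets:
0: _
1: _
2: _
3: 459
4: 820 -> 472 -> 784 -> 448
5: _
6: _
7: 787
8: _
9: _
10: _
11: _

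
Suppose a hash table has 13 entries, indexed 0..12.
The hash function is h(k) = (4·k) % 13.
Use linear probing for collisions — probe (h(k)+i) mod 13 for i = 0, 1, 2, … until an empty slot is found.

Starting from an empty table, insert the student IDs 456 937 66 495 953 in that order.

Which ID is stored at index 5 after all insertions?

456: h=4 → slot 4
937: h=4, probe 4,5 → slot 5
66: h=4, probe 4,5,6 → slot 6
495: h=4, probe 4,5,6,7 → slot 7
953: h=3 → slot 3
Table: [—, —, —, 953, 456, 937, 66, 495, —, —, —, —, —]

937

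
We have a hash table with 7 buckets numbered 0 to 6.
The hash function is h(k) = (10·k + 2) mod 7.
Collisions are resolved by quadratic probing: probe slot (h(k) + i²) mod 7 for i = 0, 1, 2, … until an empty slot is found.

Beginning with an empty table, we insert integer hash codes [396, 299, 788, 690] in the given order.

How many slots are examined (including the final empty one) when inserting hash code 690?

3

Insert 396: h=0, slot 0 empty -> index 0.
Insert 299: h=3, slot 3 empty -> index 3.
Insert 788: h=0, slot 0 occupied -> index 1.
Insert 690: h=0, slots 0,1 occupied -> index 4.
Table: [396, 788, -, 299, 690, -, -]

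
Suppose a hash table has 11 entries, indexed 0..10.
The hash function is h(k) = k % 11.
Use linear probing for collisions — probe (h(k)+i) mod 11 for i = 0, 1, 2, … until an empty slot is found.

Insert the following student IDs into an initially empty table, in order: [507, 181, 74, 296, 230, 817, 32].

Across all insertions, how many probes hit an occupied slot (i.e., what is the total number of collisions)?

507: h=1 -> slot 1
181: h=5 -> slot 5
74: h=8 -> slot 8
296: h=10 -> slot 10
230: h=10, probe 10,0 -> slot 0
817: h=3 -> slot 3
32: h=10, probe 10,0,1,2 -> slot 2
Table: [230, 507, 32, 817, -, 181, -, -, 74, -, 296]

4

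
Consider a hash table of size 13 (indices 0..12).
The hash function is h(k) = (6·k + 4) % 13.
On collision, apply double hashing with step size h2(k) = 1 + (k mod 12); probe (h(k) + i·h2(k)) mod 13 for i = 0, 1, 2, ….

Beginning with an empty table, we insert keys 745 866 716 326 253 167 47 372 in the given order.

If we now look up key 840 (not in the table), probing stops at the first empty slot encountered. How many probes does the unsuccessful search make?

Insert 745: h=2, slot 2 empty → index 2.
Insert 866: h=0, slot 0 empty → index 0.
Insert 716: h=10, slot 10 empty → index 10.
Insert 326: h=10, h2=3, slots 10,0 occupied → index 3.
Insert 253: h=1, slot 1 empty → index 1.
Insert 167: h=5, slot 5 empty → index 5.
Insert 47: h=0, h2=12, slot 0 occupied → index 12.
Insert 372: h=0, h2=1, slots 0,1,2,3 occupied → index 4.
Table: [866, 253, 745, 326, 372, 167, —, —, —, —, 716, —, 47]
Lookup 840: h=0, h2=1, probe 0,1,2,3,4,5,6 → slot 6 empty, not found.

7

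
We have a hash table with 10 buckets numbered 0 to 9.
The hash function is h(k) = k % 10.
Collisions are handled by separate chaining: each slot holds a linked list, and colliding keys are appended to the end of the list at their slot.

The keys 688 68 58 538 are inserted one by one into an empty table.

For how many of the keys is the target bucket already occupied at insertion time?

3

Insert 688: h=8, bucket 8 empty → new chain.
Insert 68: h=8, bucket 8 nonempty → append to chain.
Insert 58: h=8, bucket 8 nonempty → append to chain.
Insert 538: h=8, bucket 8 nonempty → append to chain.
Final buckets:
0: —
1: —
2: —
3: —
4: —
5: —
6: —
7: —
8: 688 -> 68 -> 58 -> 538
9: —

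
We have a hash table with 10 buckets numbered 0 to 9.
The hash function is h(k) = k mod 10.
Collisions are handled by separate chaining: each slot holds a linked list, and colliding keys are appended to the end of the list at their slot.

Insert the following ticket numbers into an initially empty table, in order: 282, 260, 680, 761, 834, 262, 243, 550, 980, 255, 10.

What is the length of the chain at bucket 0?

282 -> bucket 2
260 -> bucket 0
680 -> bucket 0 (collision)
761 -> bucket 1
834 -> bucket 4
262 -> bucket 2 (collision)
243 -> bucket 3
550 -> bucket 0 (collision)
980 -> bucket 0 (collision)
255 -> bucket 5
10 -> bucket 0 (collision)
Final buckets:
0: 260 -> 680 -> 550 -> 980 -> 10
1: 761
2: 282 -> 262
3: 243
4: 834
5: 255
6: —
7: —
8: —
9: —

5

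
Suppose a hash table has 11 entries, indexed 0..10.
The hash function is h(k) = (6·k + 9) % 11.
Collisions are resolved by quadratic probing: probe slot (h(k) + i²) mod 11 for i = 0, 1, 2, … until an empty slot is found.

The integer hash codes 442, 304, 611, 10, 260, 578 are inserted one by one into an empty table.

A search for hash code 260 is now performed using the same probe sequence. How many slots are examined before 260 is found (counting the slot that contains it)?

2

442: h=10 → slot 10
304: h=7 → slot 7
611: h=1 → slot 1
10: h=3 → slot 3
260: h=7, probe 7,8 → slot 8
578: h=1, probe 1,2 → slot 2
Table: [—, 611, 578, 10, —, —, —, 304, 260, —, 442]
Lookup 260: h=7, probe 7,8 → found at 8.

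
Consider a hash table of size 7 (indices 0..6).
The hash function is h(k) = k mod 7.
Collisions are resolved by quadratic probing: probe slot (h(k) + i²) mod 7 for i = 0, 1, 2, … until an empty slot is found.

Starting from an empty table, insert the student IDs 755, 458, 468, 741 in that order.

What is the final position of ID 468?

0

755: h=6 → slot 6
458: h=3 → slot 3
468: h=6, probe 6,0 → slot 0
741: h=6, probe 6,0,3,1 → slot 1
Table: [468, 741, ., 458, ., ., 755]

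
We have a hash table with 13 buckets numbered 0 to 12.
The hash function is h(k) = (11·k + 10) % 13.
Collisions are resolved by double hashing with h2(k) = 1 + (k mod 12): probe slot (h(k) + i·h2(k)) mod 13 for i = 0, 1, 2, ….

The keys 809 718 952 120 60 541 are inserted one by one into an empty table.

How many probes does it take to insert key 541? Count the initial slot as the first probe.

809: h=4 -> slot 4
718: h=4, h2=11, probe 4,2 -> slot 2
952: h=4, h2=5, probe 4,9 -> slot 9
120: h=4, h2=1, probe 4,5 -> slot 5
60: h=7 -> slot 7
541: h=7, h2=2, probe 7,9,11 -> slot 11
Table: [∅, ∅, 718, ∅, 809, 120, ∅, 60, ∅, 952, ∅, 541, ∅]

3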